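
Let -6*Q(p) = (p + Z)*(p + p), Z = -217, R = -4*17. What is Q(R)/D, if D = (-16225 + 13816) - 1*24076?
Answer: 1292/5297 ≈ 0.24391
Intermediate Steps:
R = -68
D = -26485 (D = -2409 - 24076 = -26485)
Q(p) = -p*(-217 + p)/3 (Q(p) = -(p - 217)*(p + p)/6 = -(-217 + p)*2*p/6 = -p*(-217 + p)/3)
Q(R)/D = ((⅓)*(-68)*(217 - 1*(-68)))/(-26485) = ((⅓)*(-68)*(217 + 68))*(-1/26485) = ((⅓)*(-68)*285)*(-1/26485) = -6460*(-1/26485) = 1292/5297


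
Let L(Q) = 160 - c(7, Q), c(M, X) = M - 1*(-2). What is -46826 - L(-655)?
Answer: -46977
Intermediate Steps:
c(M, X) = 2 + M (c(M, X) = M + 2 = 2 + M)
L(Q) = 151 (L(Q) = 160 - (2 + 7) = 160 - 1*9 = 160 - 9 = 151)
-46826 - L(-655) = -46826 - 1*151 = -46826 - 151 = -46977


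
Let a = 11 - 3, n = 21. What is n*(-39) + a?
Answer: -811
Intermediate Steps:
a = 8
n*(-39) + a = 21*(-39) + 8 = -819 + 8 = -811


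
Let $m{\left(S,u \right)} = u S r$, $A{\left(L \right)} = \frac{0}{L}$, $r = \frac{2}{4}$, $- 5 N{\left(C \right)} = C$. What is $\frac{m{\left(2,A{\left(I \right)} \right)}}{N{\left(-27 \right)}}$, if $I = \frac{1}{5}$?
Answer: $0$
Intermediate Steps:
$N{\left(C \right)} = - \frac{C}{5}$
$r = \frac{1}{2}$ ($r = 2 \cdot \frac{1}{4} = \frac{1}{2} \approx 0.5$)
$I = \frac{1}{5} \approx 0.2$
$A{\left(L \right)} = 0$
$m{\left(S,u \right)} = \frac{S u}{2}$ ($m{\left(S,u \right)} = u S \frac{1}{2} = S u \frac{1}{2} = \frac{S u}{2}$)
$\frac{m{\left(2,A{\left(I \right)} \right)}}{N{\left(-27 \right)}} = \frac{\frac{1}{2} \cdot 2 \cdot 0}{\left(- \frac{1}{5}\right) \left(-27\right)} = \frac{0}{\frac{27}{5}} = 0 \cdot \frac{5}{27} = 0$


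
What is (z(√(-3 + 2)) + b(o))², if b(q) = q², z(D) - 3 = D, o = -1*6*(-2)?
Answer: (147 + I)² ≈ 21608.0 + 294.0*I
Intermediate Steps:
o = 12 (o = -6*(-2) = 12)
z(D) = 3 + D
(z(√(-3 + 2)) + b(o))² = ((3 + √(-3 + 2)) + 12²)² = ((3 + √(-1)) + 144)² = ((3 + I) + 144)² = (147 + I)²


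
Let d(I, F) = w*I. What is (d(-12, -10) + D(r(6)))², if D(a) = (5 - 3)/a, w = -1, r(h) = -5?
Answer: 3364/25 ≈ 134.56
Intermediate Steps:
D(a) = 2/a
d(I, F) = -I
(d(-12, -10) + D(r(6)))² = (-1*(-12) + 2/(-5))² = (12 + 2*(-⅕))² = (12 - ⅖)² = (58/5)² = 3364/25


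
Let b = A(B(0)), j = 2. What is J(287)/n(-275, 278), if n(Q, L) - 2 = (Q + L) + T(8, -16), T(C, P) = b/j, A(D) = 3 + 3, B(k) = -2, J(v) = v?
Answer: 287/8 ≈ 35.875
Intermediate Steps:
A(D) = 6
b = 6
T(C, P) = 3 (T(C, P) = 6/2 = 6*(1/2) = 3)
n(Q, L) = 5 + L + Q (n(Q, L) = 2 + ((Q + L) + 3) = 2 + ((L + Q) + 3) = 2 + (3 + L + Q) = 5 + L + Q)
J(287)/n(-275, 278) = 287/(5 + 278 - 275) = 287/8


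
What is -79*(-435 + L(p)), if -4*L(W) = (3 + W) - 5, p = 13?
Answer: 138329/4 ≈ 34582.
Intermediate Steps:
L(W) = 1/2 - W/4 (L(W) = -((3 + W) - 5)/4 = -(-2 + W)/4 = 1/2 - W/4)
-79*(-435 + L(p)) = -79*(-435 + (1/2 - 1/4*13)) = -79*(-435 + (1/2 - 13/4)) = -79*(-435 - 11/4) = -79*(-1751/4) = 138329/4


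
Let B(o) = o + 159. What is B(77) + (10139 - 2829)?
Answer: 7546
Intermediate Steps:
B(o) = 159 + o
B(77) + (10139 - 2829) = (159 + 77) + (10139 - 2829) = 236 + 7310 = 7546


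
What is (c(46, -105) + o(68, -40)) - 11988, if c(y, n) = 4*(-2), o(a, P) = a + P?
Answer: -11968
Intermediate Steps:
o(a, P) = P + a
c(y, n) = -8
(c(46, -105) + o(68, -40)) - 11988 = (-8 + (-40 + 68)) - 11988 = (-8 + 28) - 11988 = 20 - 11988 = -11968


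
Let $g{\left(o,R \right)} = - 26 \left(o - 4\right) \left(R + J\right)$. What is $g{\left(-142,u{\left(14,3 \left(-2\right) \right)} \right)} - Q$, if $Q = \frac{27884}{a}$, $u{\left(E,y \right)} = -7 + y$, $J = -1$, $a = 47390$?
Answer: $- \frac{1259261022}{23695} \approx -53145.0$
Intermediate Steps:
$g{\left(o,R \right)} = - 26 \left(-1 + R\right) \left(-4 + o\right)$ ($g{\left(o,R \right)} = - 26 \left(o - 4\right) \left(R - 1\right) = - 26 \left(-4 + o\right) \left(-1 + R\right) = - 26 \left(-1 + R\right) \left(-4 + o\right)$)
$Q = \frac{13942}{23695}$ ($Q = \frac{27884}{47390} = 27884 \cdot \frac{1}{47390} = \frac{13942}{23695} \approx 0.58839$)
$g{\left(-142,u{\left(14,3 \left(-2\right) \right)} \right)} - Q = \left(-104 + 26 \left(-142\right) + 104 \left(-7 + 3 \left(-2\right)\right) - 26 \left(-7 + 3 \left(-2\right)\right) \left(-142\right)\right) - \frac{13942}{23695} = \left(-104 - 3692 + 104 \left(-7 - 6\right) - 26 \left(-7 - 6\right) \left(-142\right)\right) - \frac{13942}{23695} = \left(-104 - 3692 + 104 \left(-13\right) - \left(-338\right) \left(-142\right)\right) - \frac{13942}{23695} = \left(-104 - 3692 - 1352 - 47996\right) - \frac{13942}{23695} = -53144 - \frac{13942}{23695} = - \frac{1259261022}{23695}$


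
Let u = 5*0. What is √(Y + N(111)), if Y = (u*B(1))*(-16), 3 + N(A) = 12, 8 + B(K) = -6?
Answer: 3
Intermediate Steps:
B(K) = -14 (B(K) = -8 - 6 = -14)
u = 0
N(A) = 9 (N(A) = -3 + 12 = 9)
Y = 0 (Y = (0*(-14))*(-16) = 0*(-16) = 0)
√(Y + N(111)) = √(0 + 9) = √9 = 3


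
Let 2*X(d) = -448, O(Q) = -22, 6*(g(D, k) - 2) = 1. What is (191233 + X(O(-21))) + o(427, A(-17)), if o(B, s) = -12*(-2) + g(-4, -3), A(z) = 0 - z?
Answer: 1146211/6 ≈ 1.9104e+5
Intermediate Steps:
g(D, k) = 13/6 (g(D, k) = 2 + (⅙)*1 = 2 + ⅙ = 13/6)
A(z) = -z
X(d) = -224 (X(d) = (½)*(-448) = -224)
o(B, s) = 157/6 (o(B, s) = -12*(-2) + 13/6 = 24 + 13/6 = 157/6)
(191233 + X(O(-21))) + o(427, A(-17)) = (191233 - 224) + 157/6 = 191009 + 157/6 = 1146211/6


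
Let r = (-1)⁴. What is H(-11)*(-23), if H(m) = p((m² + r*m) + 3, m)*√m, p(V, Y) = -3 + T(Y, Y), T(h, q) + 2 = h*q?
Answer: -2668*I*√11 ≈ -8848.8*I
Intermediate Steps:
r = 1
T(h, q) = -2 + h*q
p(V, Y) = -5 + Y² (p(V, Y) = -3 + (-2 + Y*Y) = -3 + (-2 + Y²) = -5 + Y²)
H(m) = √m*(-5 + m²) (H(m) = (-5 + m²)*√m = √m*(-5 + m²))
H(-11)*(-23) = (√(-11)*(-5 + (-11)²))*(-23) = ((I*√11)*(-5 + 121))*(-23) = ((I*√11)*116)*(-23) = (116*I*√11)*(-23) = -2668*I*√11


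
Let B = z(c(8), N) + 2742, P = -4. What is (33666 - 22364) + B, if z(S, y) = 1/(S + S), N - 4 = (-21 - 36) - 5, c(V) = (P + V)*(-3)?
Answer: 337055/24 ≈ 14044.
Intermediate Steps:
c(V) = 12 - 3*V (c(V) = (-4 + V)*(-3) = 12 - 3*V)
N = -58 (N = 4 + ((-21 - 36) - 5) = 4 + (-57 - 5) = 4 - 62 = -58)
z(S, y) = 1/(2*S)
B = 65807/24 (B = 1/(2*(12 - 3*8)) + 2742 = 1/(2*(12 - 24)) + 2742 = (½)/(-12) + 2742 = (½)*(-1/12) + 2742 = -1/24 + 2742 = 65807/24 ≈ 2742.0)
(33666 - 22364) + B = (33666 - 22364) + 65807/24 = 11302 + 65807/24 = 337055/24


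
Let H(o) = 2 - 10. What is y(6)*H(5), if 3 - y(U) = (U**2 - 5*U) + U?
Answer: 72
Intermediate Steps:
H(o) = -8
y(U) = 3 - U**2 + 4*U (y(U) = 3 - ((U**2 - 5*U) + U) = 3 - (U**2 - 4*U) = 3 + (-U**2 + 4*U) = 3 - U**2 + 4*U)
y(6)*H(5) = (3 - 1*6**2 + 4*6)*(-8) = (3 - 1*36 + 24)*(-8) = (3 - 36 + 24)*(-8) = -9*(-8) = 72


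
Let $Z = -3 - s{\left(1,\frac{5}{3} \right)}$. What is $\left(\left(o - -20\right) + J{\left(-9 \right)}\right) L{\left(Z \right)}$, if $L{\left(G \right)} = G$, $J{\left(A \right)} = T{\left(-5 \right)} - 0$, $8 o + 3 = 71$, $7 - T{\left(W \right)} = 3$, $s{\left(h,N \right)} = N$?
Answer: $- \frac{455}{3} \approx -151.67$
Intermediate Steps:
$T{\left(W \right)} = 4$ ($T{\left(W \right)} = 7 - 3 = 4$)
$o = \frac{17}{2}$ ($o = - \frac{3}{8} + \frac{1}{8} \cdot 71 = - \frac{3}{8} + \frac{71}{8} = \frac{17}{2} \approx 8.5$)
$Z = - \frac{14}{3}$ ($Z = -3 - \frac{5}{3} = - \frac{14}{3} \approx -4.6667$)
$J{\left(A \right)} = 4$ ($J{\left(A \right)} = 4 - 0 = 4 + 0 = 4$)
$\left(\left(o - -20\right) + J{\left(-9 \right)}\right) L{\left(Z \right)} = \left(\left(\frac{17}{2} - -20\right) + 4\right) \left(- \frac{14}{3}\right) = \left(\left(\frac{17}{2} + 20\right) + 4\right) \left(- \frac{14}{3}\right) = \left(\frac{57}{2} + 4\right) \left(- \frac{14}{3}\right) = \frac{65}{2} \left(- \frac{14}{3}\right) = - \frac{455}{3}$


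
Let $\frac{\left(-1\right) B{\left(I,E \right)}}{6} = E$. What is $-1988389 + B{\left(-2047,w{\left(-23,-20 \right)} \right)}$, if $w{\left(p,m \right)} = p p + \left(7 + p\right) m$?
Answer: $-1993483$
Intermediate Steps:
$w{\left(p,m \right)} = p^{2} + m \left(7 + p\right)$
$B{\left(I,E \right)} = - 6 E$
$-1988389 + B{\left(-2047,w{\left(-23,-20 \right)} \right)} = -1988389 - 6 \left(\left(-23\right)^{2} + 7 \left(-20\right) - -460\right) = -1988389 - 6 \left(529 - 140 + 460\right) = -1988389 - 5094 = -1993483$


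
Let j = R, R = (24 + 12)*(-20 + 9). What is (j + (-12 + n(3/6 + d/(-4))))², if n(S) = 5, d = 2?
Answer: 162409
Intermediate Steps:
R = -396 (R = 36*(-11) = -396)
j = -396
(j + (-12 + n(3/6 + d/(-4))))² = (-396 + (-12 + 5))² = (-396 - 7)² = (-403)² = 162409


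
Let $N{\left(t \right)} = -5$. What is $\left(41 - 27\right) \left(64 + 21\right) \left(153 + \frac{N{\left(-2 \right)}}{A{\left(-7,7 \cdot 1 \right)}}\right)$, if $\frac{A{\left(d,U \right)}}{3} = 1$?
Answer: $\frac{540260}{3} \approx 1.8009 \cdot 10^{5}$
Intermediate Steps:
$A{\left(d,U \right)} = 3$ ($A{\left(d,U \right)} = 3 \cdot 1 = 3$)
$\left(41 - 27\right) \left(64 + 21\right) \left(153 + \frac{N{\left(-2 \right)}}{A{\left(-7,7 \cdot 1 \right)}}\right) = \left(41 - 27\right) \left(64 + 21\right) \left(153 - \frac{5}{3}\right) = 14 \cdot 85 \left(153 - \frac{5}{3}\right) = 1190 \left(153 - \frac{5}{3}\right) = 1190 \cdot \frac{454}{3} = \frac{540260}{3}$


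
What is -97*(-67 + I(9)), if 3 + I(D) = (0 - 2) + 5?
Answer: 6499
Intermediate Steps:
I(D) = 0 (I(D) = -3 + ((0 - 2) + 5) = -3 + (-2 + 5) = -3 + 3 = 0)
-97*(-67 + I(9)) = -97*(-67 + 0) = -97*(-67) = 6499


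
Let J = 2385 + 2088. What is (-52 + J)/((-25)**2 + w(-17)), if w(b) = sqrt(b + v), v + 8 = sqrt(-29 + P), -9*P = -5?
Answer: 13263/(1875 + sqrt(3)*sqrt(-75 + 16*I)) ≈ 7.0671 - 0.056806*I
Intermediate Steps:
P = 5/9 (P = -1/9*(-5) = 5/9 ≈ 0.55556)
J = 4473
v = -8 + 16*I/3 (v = -8 + sqrt(-29 + 5/9) = -8 + sqrt(-256/9) = -8 + 16*I/3 ≈ -8.0 + 5.3333*I)
w(b) = sqrt(-8 + b + 16*I/3) (w(b) = sqrt(b + (-8 + 16*I/3)) = sqrt(-8 + b + 16*I/3))
(-52 + J)/((-25)**2 + w(-17)) = (-52 + 4473)/((-25)**2 + sqrt(-72 + 9*(-17) + 48*I)/3) = 4421/(625 + sqrt(-72 - 153 + 48*I)/3) = 4421/(625 + sqrt(-225 + 48*I)/3)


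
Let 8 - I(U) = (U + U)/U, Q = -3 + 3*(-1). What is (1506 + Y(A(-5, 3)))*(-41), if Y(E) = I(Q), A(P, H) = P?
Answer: -61992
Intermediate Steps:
Q = -6 (Q = -3 - 3 = -6)
I(U) = 6 (I(U) = 8 - (U + U)/U = 8 - 2*U/U = 8 - 1*2 = 8 - 2 = 6)
Y(E) = 6
(1506 + Y(A(-5, 3)))*(-41) = (1506 + 6)*(-41) = 1512*(-41) = -61992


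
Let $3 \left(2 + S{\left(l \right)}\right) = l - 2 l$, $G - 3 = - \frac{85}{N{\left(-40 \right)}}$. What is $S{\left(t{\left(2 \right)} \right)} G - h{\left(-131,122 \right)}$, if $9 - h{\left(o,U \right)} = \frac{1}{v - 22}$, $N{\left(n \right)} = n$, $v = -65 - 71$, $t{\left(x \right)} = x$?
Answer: $- \frac{10747}{474} \approx -22.673$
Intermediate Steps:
$v = -136$ ($v = -65 - 71 = -136$)
$G = \frac{41}{8}$ ($G = 3 - \frac{85}{-40} = 3 - - \frac{17}{8} = 3 + \frac{17}{8} = \frac{41}{8} \approx 5.125$)
$h{\left(o,U \right)} = \frac{1423}{158}$ ($h{\left(o,U \right)} = 9 - \frac{1}{-136 - 22} = 9 - \frac{1}{-158} = 9 - - \frac{1}{158} = 9 + \frac{1}{158} = \frac{1423}{158}$)
$S{\left(l \right)} = -2 - \frac{l}{3}$ ($S{\left(l \right)} = -2 + \frac{l - 2 l}{3} = -2 + \frac{\left(-1\right) l}{3} = -2 - \frac{l}{3}$)
$S{\left(t{\left(2 \right)} \right)} G - h{\left(-131,122 \right)} = \left(-2 - \frac{2}{3}\right) \frac{41}{8} - \frac{1423}{158} = \left(- \frac{8}{3}\right) \frac{41}{8} - \frac{1423}{158} = - \frac{41}{3} - \frac{1423}{158} = - \frac{10747}{474}$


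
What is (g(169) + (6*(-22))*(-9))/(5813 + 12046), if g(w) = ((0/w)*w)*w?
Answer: 396/5953 ≈ 0.066521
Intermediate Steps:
g(w) = 0 (g(w) = (0*w)*w = 0*w = 0)
(g(169) + (6*(-22))*(-9))/(5813 + 12046) = (0 + (6*(-22))*(-9))/(5813 + 12046) = (0 - 132*(-9))/17859 = (0 + 1188)*(1/17859) = 1188*(1/17859) = 396/5953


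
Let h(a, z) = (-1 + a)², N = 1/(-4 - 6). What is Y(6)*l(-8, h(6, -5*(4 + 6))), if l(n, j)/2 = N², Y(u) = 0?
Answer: 0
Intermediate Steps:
N = -⅒ (N = 1/(-10) = -⅒ ≈ -0.10000)
l(n, j) = 1/50 (l(n, j) = 2*(-⅒)² = 2*(1/100) = 1/50)
Y(6)*l(-8, h(6, -5*(4 + 6))) = 0*(1/50) = 0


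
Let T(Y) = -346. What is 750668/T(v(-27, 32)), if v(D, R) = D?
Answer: -375334/173 ≈ -2169.6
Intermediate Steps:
750668/T(v(-27, 32)) = 750668/(-346) = 750668*(-1/346) = -375334/173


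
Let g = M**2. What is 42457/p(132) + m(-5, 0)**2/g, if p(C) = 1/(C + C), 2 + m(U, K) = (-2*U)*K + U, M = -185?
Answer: 383615977849/34225 ≈ 1.1209e+7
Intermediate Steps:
m(U, K) = -2 + U - 2*K*U (m(U, K) = -2 + ((-2*U)*K + U) = -2 + (-2*K*U + U) = -2 + (U - 2*K*U) = -2 + U - 2*K*U)
g = 34225 (g = (-185)**2 = 34225)
p(C) = 1/(2*C)
42457/p(132) + m(-5, 0)**2/g = 42457/(((1/2)/132)) + (-2 - 5 - 2*0*(-5))**2/34225 = 42457/(((1/2)*(1/132))) + (-2 - 5 + 0)**2*(1/34225) = 42457/(1/264) + (-7)**2*(1/34225) = 42457*264 + 49*(1/34225) = 11208648 + 49/34225 = 383615977849/34225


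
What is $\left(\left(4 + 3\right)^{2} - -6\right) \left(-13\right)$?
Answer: $-715$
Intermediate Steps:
$\left(\left(4 + 3\right)^{2} - -6\right) \left(-13\right) = \left(7^{2} + \left(-6 + 12\right)\right) \left(-13\right) = \left(49 + 6\right) \left(-13\right) = 55 \left(-13\right) = -715$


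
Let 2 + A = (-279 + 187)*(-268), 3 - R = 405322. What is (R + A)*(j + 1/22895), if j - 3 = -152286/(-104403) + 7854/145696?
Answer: -1049530115139768191/610979162768 ≈ -1.7178e+6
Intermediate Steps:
j = 11440123447/2535183248 (j = 3 + (-152286/(-104403) + 7854/145696) = 3 + (-152286*(-1/104403) + 7854*(1/145696)) = 3 + (50762/34801 + 3927/72848) = 3 + 3834573703/2535183248 = 11440123447/2535183248 ≈ 4.5125)
R = -405319 (R = 3 - 1*405322 = 3 - 405322 = -405319)
A = 24654 (A = -2 + (-279 + 187)*(-268) = -2 - 92*(-268) = -2 + 24656 = 24654)
(R + A)*(j + 1/22895) = (-405319 + 24654)*(11440123447/2535183248 + 1/22895) = -380665*(11440123447/2535183248 + 1/22895) = -380665*261924161502313/58043020462960 = -1049530115139768191/610979162768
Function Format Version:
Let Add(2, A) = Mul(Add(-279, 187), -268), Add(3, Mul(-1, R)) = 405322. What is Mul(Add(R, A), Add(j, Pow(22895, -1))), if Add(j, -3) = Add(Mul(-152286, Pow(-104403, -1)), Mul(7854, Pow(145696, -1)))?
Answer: Rational(-1049530115139768191, 610979162768) ≈ -1.7178e+6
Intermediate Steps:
j = Rational(11440123447, 2535183248) (j = Add(3, Add(Mul(-152286, Pow(-104403, -1)), Mul(7854, Pow(145696, -1)))) = Add(3, Add(Mul(-152286, Rational(-1, 104403)), Mul(7854, Rational(1, 145696)))) = Add(3, Add(Rational(50762, 34801), Rational(3927, 72848))) = Add(3, Rational(3834573703, 2535183248)) = Rational(11440123447, 2535183248) ≈ 4.5125)
R = -405319 (R = Add(3, Mul(-1, 405322)) = Add(3, -405322) = -405319)
A = 24654 (A = Add(-2, Mul(Add(-279, 187), -268)) = Add(-2, Mul(-92, -268)) = Add(-2, 24656) = 24654)
Mul(Add(R, A), Add(j, Pow(22895, -1))) = Mul(Add(-405319, 24654), Add(Rational(11440123447, 2535183248), Pow(22895, -1))) = Mul(-380665, Add(Rational(11440123447, 2535183248), Rational(1, 22895))) = Mul(-380665, Rational(261924161502313, 58043020462960)) = Rational(-1049530115139768191, 610979162768)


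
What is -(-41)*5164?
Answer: 211724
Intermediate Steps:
-(-41)*5164 = -41*(-5164) = 211724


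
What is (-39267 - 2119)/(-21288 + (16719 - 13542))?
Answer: 41386/18111 ≈ 2.2851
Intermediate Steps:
(-39267 - 2119)/(-21288 + (16719 - 13542)) = -41386/(-21288 + 3177) = -41386/(-18111) = -41386*(-1/18111) = 41386/18111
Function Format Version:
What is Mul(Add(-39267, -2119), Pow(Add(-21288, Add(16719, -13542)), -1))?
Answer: Rational(41386, 18111) ≈ 2.2851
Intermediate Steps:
Mul(Add(-39267, -2119), Pow(Add(-21288, Add(16719, -13542)), -1)) = Mul(-41386, Pow(Add(-21288, 3177), -1)) = Mul(-41386, Pow(-18111, -1)) = Mul(-41386, Rational(-1, 18111)) = Rational(41386, 18111)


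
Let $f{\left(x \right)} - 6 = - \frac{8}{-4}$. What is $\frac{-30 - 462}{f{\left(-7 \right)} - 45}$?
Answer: $\frac{492}{37} \approx 13.297$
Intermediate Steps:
$f{\left(x \right)} = 8$ ($f{\left(x \right)} = 6 - \frac{8}{-4} = 6 - -2 = 6 + 2 = 8$)
$\frac{-30 - 462}{f{\left(-7 \right)} - 45} = \frac{-30 - 462}{8 - 45} = - \frac{492}{-37} = \left(-492\right) \left(- \frac{1}{37}\right) = \frac{492}{37}$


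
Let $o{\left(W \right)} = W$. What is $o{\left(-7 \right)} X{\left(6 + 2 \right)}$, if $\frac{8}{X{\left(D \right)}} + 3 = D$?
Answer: $- \frac{56}{5} \approx -11.2$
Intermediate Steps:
$X{\left(D \right)} = \frac{8}{-3 + D}$
$o{\left(-7 \right)} X{\left(6 + 2 \right)} = - 7 \frac{8}{-3 + \left(6 + 2\right)} = - 7 \frac{8}{-3 + 8} = - 7 \cdot \frac{8}{5} = - 7 \cdot 8 \cdot \frac{1}{5} = \left(-7\right) \frac{8}{5} = - \frac{56}{5}$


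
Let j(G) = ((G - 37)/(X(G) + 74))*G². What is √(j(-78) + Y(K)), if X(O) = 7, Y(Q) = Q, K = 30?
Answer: I*√77470/3 ≈ 92.778*I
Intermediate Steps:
j(G) = G²*(-37/81 + G/81) (j(G) = ((G - 37)/(7 + 74))*G² = ((-37 + G)/81)*G² = ((-37 + G)*(1/81))*G² = (-37/81 + G/81)*G² = G²*(-37/81 + G/81))
√(j(-78) + Y(K)) = √((1/81)*(-78)²*(-37 - 78) + 30) = √((1/81)*6084*(-115) + 30) = √(-77740/9 + 30) = √(-77470/9) = I*√77470/3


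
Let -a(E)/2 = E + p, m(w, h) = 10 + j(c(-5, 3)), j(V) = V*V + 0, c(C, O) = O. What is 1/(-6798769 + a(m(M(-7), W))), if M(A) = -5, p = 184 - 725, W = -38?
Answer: -1/6797725 ≈ -1.4711e-7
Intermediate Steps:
j(V) = V² (j(V) = V² + 0 = V²)
p = -541
m(w, h) = 19 (m(w, h) = 10 + 3² = 10 + 9 = 19)
a(E) = 1082 - 2*E (a(E) = -2*(E - 541) = -2*(-541 + E) = 1082 - 2*E)
1/(-6798769 + a(m(M(-7), W))) = 1/(-6798769 + (1082 - 2*19)) = 1/(-6798769 + (1082 - 38)) = 1/(-6798769 + 1044) = 1/(-6797725) = -1/6797725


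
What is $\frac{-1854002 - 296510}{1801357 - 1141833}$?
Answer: $- \frac{537628}{164881} \approx -3.2607$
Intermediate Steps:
$\frac{-1854002 - 296510}{1801357 - 1141833} = - \frac{2150512}{659524} = \left(-2150512\right) \frac{1}{659524} = - \frac{537628}{164881}$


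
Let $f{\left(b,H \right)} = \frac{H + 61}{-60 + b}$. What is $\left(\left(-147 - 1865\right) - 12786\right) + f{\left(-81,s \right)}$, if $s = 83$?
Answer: $- \frac{695554}{47} \approx -14799.0$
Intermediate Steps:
$f{\left(b,H \right)} = \frac{61 + H}{-60 + b}$
$\left(\left(-147 - 1865\right) - 12786\right) + f{\left(-81,s \right)} = \left(\left(-147 - 1865\right) - 12786\right) + \frac{61 + 83}{-60 - 81} = \left(-2012 - 12786\right) + \frac{1}{-141} \cdot 144 = -14798 - \frac{48}{47} = - \frac{695554}{47}$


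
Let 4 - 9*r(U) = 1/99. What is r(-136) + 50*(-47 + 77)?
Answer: 1336895/891 ≈ 1500.4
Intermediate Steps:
r(U) = 395/891 (r(U) = 4/9 - ⅑/99 = 4/9 - ⅑*1/99 = 4/9 - 1/891 = 395/891)
r(-136) + 50*(-47 + 77) = 395/891 + 50*(-47 + 77) = 395/891 + 50*30 = 395/891 + 1500 = 1336895/891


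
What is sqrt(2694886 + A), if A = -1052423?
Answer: sqrt(1642463) ≈ 1281.6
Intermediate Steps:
sqrt(2694886 + A) = sqrt(2694886 - 1052423) = sqrt(1642463)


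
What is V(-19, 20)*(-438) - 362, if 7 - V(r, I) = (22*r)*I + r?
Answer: -3673430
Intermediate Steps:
V(r, I) = 7 - r - 22*I*r (V(r, I) = 7 - ((22*r)*I + r) = 7 - (22*I*r + r) = 7 - (r + 22*I*r) = 7 + (-r - 22*I*r) = 7 - r - 22*I*r)
V(-19, 20)*(-438) - 362 = (7 - 1*(-19) - 22*20*(-19))*(-438) - 362 = (7 + 19 + 8360)*(-438) - 362 = 8386*(-438) - 362 = -3673068 - 362 = -3673430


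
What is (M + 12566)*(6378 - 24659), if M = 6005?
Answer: -339496451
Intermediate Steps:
(M + 12566)*(6378 - 24659) = (6005 + 12566)*(6378 - 24659) = 18571*(-18281) = -339496451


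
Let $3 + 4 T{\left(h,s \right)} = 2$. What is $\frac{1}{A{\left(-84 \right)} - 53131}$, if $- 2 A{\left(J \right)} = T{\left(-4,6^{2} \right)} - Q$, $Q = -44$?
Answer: $- \frac{8}{425223} \approx -1.8814 \cdot 10^{-5}$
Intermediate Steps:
$T{\left(h,s \right)} = - \frac{1}{4}$ ($T{\left(h,s \right)} = - \frac{3}{4} + \frac{1}{4} \cdot 2 = - \frac{3}{4} + \frac{1}{2} = - \frac{1}{4}$)
$A{\left(J \right)} = - \frac{175}{8}$ ($A{\left(J \right)} = - \frac{- \frac{1}{4} - -44}{2} = - \frac{- \frac{1}{4} + 44}{2} = \left(- \frac{1}{2}\right) \frac{175}{4} = - \frac{175}{8}$)
$\frac{1}{A{\left(-84 \right)} - 53131} = \frac{1}{- \frac{175}{8} - 53131} = \frac{1}{- \frac{425223}{8}} = - \frac{8}{425223}$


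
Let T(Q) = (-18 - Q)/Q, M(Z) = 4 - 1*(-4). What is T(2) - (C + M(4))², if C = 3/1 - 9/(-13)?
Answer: -24794/169 ≈ -146.71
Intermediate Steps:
C = 48/13 (C = 3*1 - 9*(-1/13) = 3 + 9/13 = 48/13 ≈ 3.6923)
M(Z) = 8 (M(Z) = 4 + 4 = 8)
T(Q) = (-18 - Q)/Q
T(2) - (C + M(4))² = (-18 - 1*2)/2 - (48/13 + 8)² = (-18 - 2)/2 - (152/13)² = (½)*(-20) - 1*23104/169 = -10 - 23104/169 = -24794/169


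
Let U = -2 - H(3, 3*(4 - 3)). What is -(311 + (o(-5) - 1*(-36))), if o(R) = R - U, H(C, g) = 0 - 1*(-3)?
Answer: -347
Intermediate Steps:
H(C, g) = 3 (H(C, g) = 0 + 3 = 3)
U = -5 (U = -2 - 1*3 = -2 - 3 = -5)
o(R) = 5 + R (o(R) = R - 1*(-5) = R + 5 = 5 + R)
-(311 + (o(-5) - 1*(-36))) = -(311 + ((5 - 5) - 1*(-36))) = -(311 + (0 + 36)) = -(311 + 36) = -1*347 = -347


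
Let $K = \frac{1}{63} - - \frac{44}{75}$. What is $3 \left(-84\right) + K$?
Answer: $- \frac{395951}{1575} \approx -251.4$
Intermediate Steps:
$K = \frac{949}{1575}$ ($K = \frac{1}{63} - \left(-44\right) \frac{1}{75} = \frac{1}{63} - - \frac{44}{75} = \frac{1}{63} + \frac{44}{75} = \frac{949}{1575} \approx 0.60254$)
$3 \left(-84\right) + K = 3 \left(-84\right) + \frac{949}{1575} = -252 + \frac{949}{1575} = - \frac{395951}{1575}$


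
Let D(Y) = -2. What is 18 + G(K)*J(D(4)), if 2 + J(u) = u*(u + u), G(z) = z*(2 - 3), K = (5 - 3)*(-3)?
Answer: 54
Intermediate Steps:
K = -6 (K = 2*(-3) = -6)
G(z) = -z (G(z) = z*(-1) = -z)
J(u) = -2 + 2*u**2 (J(u) = -2 + u*(u + u) = -2 + u*(2*u) = -2 + 2*u**2)
18 + G(K)*J(D(4)) = 18 + (-1*(-6))*(-2 + 2*(-2)**2) = 18 + 6*(-2 + 2*4) = 18 + 6*(-2 + 8) = 18 + 6*6 = 18 + 36 = 54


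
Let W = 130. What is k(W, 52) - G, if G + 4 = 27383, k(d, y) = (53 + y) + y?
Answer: -27222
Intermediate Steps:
k(d, y) = 53 + 2*y
G = 27379 (G = -4 + 27383 = 27379)
k(W, 52) - G = (53 + 2*52) - 1*27379 = (53 + 104) - 27379 = 157 - 27379 = -27222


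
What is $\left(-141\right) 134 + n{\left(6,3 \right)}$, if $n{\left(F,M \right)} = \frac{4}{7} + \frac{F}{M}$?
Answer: $- \frac{132240}{7} \approx -18891.0$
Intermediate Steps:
$n{\left(F,M \right)} = \frac{4}{7} + \frac{F}{M}$ ($n{\left(F,M \right)} = 4 \cdot \frac{1}{7} + \frac{F}{M} = \frac{4}{7} + \frac{F}{M}$)
$\left(-141\right) 134 + n{\left(6,3 \right)} = \left(-141\right) 134 + \left(\frac{4}{7} + \frac{6}{3}\right) = -18894 + \left(\frac{4}{7} + 6 \cdot \frac{1}{3}\right) = -18894 + \left(\frac{4}{7} + 2\right) = -18894 + \frac{18}{7} = - \frac{132240}{7}$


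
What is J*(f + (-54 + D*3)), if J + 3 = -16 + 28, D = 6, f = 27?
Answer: -81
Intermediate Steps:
J = 9 (J = -3 + (-16 + 28) = -3 + 12 = 9)
J*(f + (-54 + D*3)) = 9*(27 + (-54 + 6*3)) = 9*(27 + (-54 + 18)) = 9*(27 - 36) = 9*(-9) = -81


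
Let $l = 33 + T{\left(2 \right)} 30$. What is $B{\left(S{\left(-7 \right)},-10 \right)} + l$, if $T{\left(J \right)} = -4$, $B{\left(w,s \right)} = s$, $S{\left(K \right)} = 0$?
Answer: $-97$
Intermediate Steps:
$l = -87$ ($l = 33 - 120 = -87$)
$B{\left(S{\left(-7 \right)},-10 \right)} + l = -10 - 87 = -97$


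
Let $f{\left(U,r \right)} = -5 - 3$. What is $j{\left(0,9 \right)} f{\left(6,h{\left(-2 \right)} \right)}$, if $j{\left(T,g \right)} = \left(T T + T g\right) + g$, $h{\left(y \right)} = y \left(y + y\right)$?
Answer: $-72$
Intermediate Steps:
$h{\left(y \right)} = 2 y^{2}$ ($h{\left(y \right)} = y 2 y = 2 y^{2}$)
$j{\left(T,g \right)} = g + T^{2} + T g$ ($j{\left(T,g \right)} = \left(T^{2} + T g\right) + g = g + T^{2} + T g$)
$f{\left(U,r \right)} = -8$
$j{\left(0,9 \right)} f{\left(6,h{\left(-2 \right)} \right)} = \left(9 + 0^{2} + 0 \cdot 9\right) \left(-8\right) = \left(9 + 0 + 0\right) \left(-8\right) = 9 \left(-8\right) = -72$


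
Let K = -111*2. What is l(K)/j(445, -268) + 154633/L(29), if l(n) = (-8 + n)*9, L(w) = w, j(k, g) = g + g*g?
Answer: 1844143153/345854 ≈ 5332.1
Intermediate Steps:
j(k, g) = g + g²
K = -222
l(n) = -72 + 9*n
l(K)/j(445, -268) + 154633/L(29) = (-72 + 9*(-222))/((-268*(1 - 268))) + 154633/29 = (-72 - 1998)/((-268*(-267))) + 154633*(1/29) = -2070/71556 + 154633/29 = -2070*1/71556 + 154633/29 = -345/11926 + 154633/29 = 1844143153/345854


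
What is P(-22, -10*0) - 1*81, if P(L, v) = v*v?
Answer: -81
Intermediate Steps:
P(L, v) = v²
P(-22, -10*0) - 1*81 = (-10*0)² - 1*81 = 0² - 81 = 0 - 81 = -81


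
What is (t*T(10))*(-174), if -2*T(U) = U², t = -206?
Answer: -1792200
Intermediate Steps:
T(U) = -U²/2
(t*T(10))*(-174) = -(-103)*10²*(-174) = -(-103)*100*(-174) = -206*(-50)*(-174) = 10300*(-174) = -1792200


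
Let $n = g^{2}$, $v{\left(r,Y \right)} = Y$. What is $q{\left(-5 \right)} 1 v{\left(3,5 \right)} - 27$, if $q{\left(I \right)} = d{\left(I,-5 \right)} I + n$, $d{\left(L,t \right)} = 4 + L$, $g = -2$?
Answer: $18$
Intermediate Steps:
$n = 4$ ($n = \left(-2\right)^{2} = 4$)
$q{\left(I \right)} = 4 + I \left(4 + I\right)$ ($q{\left(I \right)} = \left(4 + I\right) I + 4 = I \left(4 + I\right) + 4 = 4 + I \left(4 + I\right)$)
$q{\left(-5 \right)} 1 v{\left(3,5 \right)} - 27 = \left(4 - 5 \left(4 - 5\right)\right) 1 \cdot 5 - 27 = \left(4 - -5\right) 1 \cdot 5 - 27 = \left(4 + 5\right) 1 \cdot 5 - 27 = 9 \cdot 1 \cdot 5 - 27 = 9 \cdot 5 - 27 = 45 - 27 = 18$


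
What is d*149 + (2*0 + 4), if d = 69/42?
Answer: 3483/14 ≈ 248.79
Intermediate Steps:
d = 23/14 (d = 69*(1/42) = 23/14 ≈ 1.6429)
d*149 + (2*0 + 4) = (23/14)*149 + (2*0 + 4) = 3427/14 + (0 + 4) = 3427/14 + 4 = 3483/14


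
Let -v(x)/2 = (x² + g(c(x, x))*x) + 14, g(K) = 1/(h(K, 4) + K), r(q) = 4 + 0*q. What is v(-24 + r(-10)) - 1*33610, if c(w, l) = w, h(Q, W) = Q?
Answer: -34439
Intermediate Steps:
r(q) = 4 (r(q) = 4 + 0 = 4)
g(K) = 1/(2*K) (g(K) = 1/(K + K) = 1/(2*K))
v(x) = -29 - 2*x² (v(x) = -2*((x² + (1/(2*x))*x) + 14) = -2*((x² + ½) + 14) = -2*((½ + x²) + 14) = -2*(29/2 + x²) = -29 - 2*x²)
v(-24 + r(-10)) - 1*33610 = (-29 - 2*(-24 + 4)²) - 1*33610 = (-29 - 2*(-20)²) - 33610 = (-29 - 2*400) - 33610 = (-29 - 800) - 33610 = -829 - 33610 = -34439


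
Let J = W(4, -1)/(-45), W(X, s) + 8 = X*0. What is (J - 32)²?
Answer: 2050624/2025 ≈ 1012.7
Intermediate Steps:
W(X, s) = -8 (W(X, s) = -8 + X*0 = -8 + 0 = -8)
J = 8/45 (J = -8/(-45) = -8*(-1/45) = 8/45 ≈ 0.17778)
(J - 32)² = (8/45 - 32)² = (-1432/45)² = 2050624/2025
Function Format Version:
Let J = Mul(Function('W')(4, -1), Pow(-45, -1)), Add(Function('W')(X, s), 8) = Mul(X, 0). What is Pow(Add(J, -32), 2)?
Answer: Rational(2050624, 2025) ≈ 1012.7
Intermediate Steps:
Function('W')(X, s) = -8 (Function('W')(X, s) = Add(-8, Mul(X, 0)) = Add(-8, 0) = -8)
J = Rational(8, 45) (J = Mul(-8, Pow(-45, -1)) = Mul(-8, Rational(-1, 45)) = Rational(8, 45) ≈ 0.17778)
Pow(Add(J, -32), 2) = Pow(Add(Rational(8, 45), -32), 2) = Pow(Rational(-1432, 45), 2) = Rational(2050624, 2025)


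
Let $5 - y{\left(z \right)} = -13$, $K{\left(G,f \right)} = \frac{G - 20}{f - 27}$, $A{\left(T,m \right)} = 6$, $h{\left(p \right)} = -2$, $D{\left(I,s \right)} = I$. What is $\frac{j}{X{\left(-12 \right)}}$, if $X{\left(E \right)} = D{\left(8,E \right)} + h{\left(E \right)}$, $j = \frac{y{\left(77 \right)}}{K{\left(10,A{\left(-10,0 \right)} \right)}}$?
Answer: $\frac{63}{10} \approx 6.3$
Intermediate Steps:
$K{\left(G,f \right)} = \frac{-20 + G}{-27 + f}$
$y{\left(z \right)} = 18$ ($y{\left(z \right)} = 5 - -13 = 5 + 13 = 18$)
$j = \frac{189}{5}$ ($j = \frac{18}{\frac{1}{-27 + 6} \left(-20 + 10\right)} = \frac{18}{\frac{1}{-21} \left(-10\right)} = \frac{18}{\left(- \frac{1}{21}\right) \left(-10\right)} = \frac{18}{\frac{10}{21}} = 18 \cdot \frac{21}{10} = \frac{189}{5} \approx 37.8$)
$X{\left(E \right)} = 6$ ($X{\left(E \right)} = 8 - 2 = 6$)
$\frac{j}{X{\left(-12 \right)}} = \frac{189}{5 \cdot 6} = \frac{189}{5} \cdot \frac{1}{6} = \frac{63}{10}$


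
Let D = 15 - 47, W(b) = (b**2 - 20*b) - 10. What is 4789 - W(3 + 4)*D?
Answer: 1557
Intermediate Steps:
W(b) = -10 + b**2 - 20*b
D = -32
4789 - W(3 + 4)*D = 4789 - (-10 + (3 + 4)**2 - 20*(3 + 4))*(-32) = 4789 - (-10 + 7**2 - 20*7)*(-32) = 4789 - (-10 + 49 - 140)*(-32) = 4789 - (-101)*(-32) = 4789 - 1*3232 = 4789 - 3232 = 1557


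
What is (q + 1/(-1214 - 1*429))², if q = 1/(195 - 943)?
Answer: 5716881/1510352513296 ≈ 3.7851e-6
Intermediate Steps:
q = -1/748 (q = 1/(-748) = -1/748 ≈ -0.0013369)
(q + 1/(-1214 - 1*429))² = (-1/748 + 1/(-1214 - 1*429))² = (-1/748 + 1/(-1214 - 429))² = (-1/748 + 1/(-1643))² = (-1/748 - 1/1643)² = (-2391/1228964)² = 5716881/1510352513296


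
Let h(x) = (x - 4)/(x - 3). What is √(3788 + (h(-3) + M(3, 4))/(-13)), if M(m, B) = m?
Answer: √23044242/78 ≈ 61.544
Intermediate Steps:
h(x) = (-4 + x)/(-3 + x)
√(3788 + (h(-3) + M(3, 4))/(-13)) = √(3788 + ((-4 - 3)/(-3 - 3) + 3)/(-13)) = √(3788 - (-7/(-6) + 3)/13) = √(3788 - (-⅙*(-7) + 3)/13) = √(3788 - (7/6 + 3)/13) = √(3788 - 1/13*25/6) = √(3788 - 25/78) = √(295439/78) = √23044242/78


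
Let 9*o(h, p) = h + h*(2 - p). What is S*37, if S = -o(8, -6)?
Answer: -296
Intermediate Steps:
o(h, p) = h/9 + h*(2 - p)/9 (o(h, p) = (h + h*(2 - p))/9 = h/9 + h*(2 - p)/9)
S = -8 (S = -8*(3 - 1*(-6))/9 = -8*(3 + 6)/9 = -8*9/9 = -1*8 = -8)
S*37 = -8*37 = -296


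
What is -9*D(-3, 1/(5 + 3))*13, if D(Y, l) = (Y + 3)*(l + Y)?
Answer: 0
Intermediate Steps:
D(Y, l) = (3 + Y)*(Y + l)
-9*D(-3, 1/(5 + 3))*13 = -9*((-3)² + 3*(-3) + 3/(5 + 3) - 3/(5 + 3))*13 = -9*(9 - 9 + 3/8 - 3/8)*13 = -9*0*13 = 0*13 = 0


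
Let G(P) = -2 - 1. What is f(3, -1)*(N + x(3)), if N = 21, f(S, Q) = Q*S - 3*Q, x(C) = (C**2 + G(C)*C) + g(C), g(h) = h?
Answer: 0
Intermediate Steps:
G(P) = -3
x(C) = C**2 - 2*C (x(C) = (C**2 - 3*C) + C = C**2 - 2*C)
f(S, Q) = -3*Q + Q*S
f(3, -1)*(N + x(3)) = (-(-3 + 3))*(21 + 3*(-2 + 3)) = (-1*0)*(21 + 3*1) = 0*(21 + 3) = 0*24 = 0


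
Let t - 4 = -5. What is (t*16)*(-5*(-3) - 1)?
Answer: -224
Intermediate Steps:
t = -1 (t = 4 - 5 = -1)
(t*16)*(-5*(-3) - 1) = (-1*16)*(-5*(-3) - 1) = -16*(15 - 1) = -16*14 = -224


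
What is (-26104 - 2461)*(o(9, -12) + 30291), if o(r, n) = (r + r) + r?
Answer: -866033670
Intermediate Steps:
o(r, n) = 3*r (o(r, n) = 2*r + r = 3*r)
(-26104 - 2461)*(o(9, -12) + 30291) = (-26104 - 2461)*(3*9 + 30291) = -28565*(27 + 30291) = -28565*30318 = -866033670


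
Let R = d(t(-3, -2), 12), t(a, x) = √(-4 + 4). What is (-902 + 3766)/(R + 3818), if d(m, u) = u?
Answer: 1432/1915 ≈ 0.74778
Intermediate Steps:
t(a, x) = 0 (t(a, x) = √0 = 0)
R = 12
(-902 + 3766)/(R + 3818) = (-902 + 3766)/(12 + 3818) = 2864/3830 = 2864*(1/3830) = 1432/1915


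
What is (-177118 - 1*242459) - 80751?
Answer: -500328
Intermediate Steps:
(-177118 - 1*242459) - 80751 = (-177118 - 242459) - 80751 = -419577 - 80751 = -500328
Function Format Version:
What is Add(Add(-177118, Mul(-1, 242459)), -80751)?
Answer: -500328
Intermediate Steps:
Add(Add(-177118, Mul(-1, 242459)), -80751) = Add(Add(-177118, -242459), -80751) = Add(-419577, -80751) = -500328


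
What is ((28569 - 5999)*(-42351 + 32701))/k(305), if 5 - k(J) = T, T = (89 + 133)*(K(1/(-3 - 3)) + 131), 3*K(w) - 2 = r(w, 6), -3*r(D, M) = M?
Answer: 217800500/29077 ≈ 7490.5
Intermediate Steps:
r(D, M) = -M/3
K(w) = 0 (K(w) = ⅔ + (-⅓*6)/3 = ⅔ + (⅓)*(-2) = ⅔ - ⅔ = 0)
T = 29082 (T = (89 + 133)*(0 + 131) = 222*131 = 29082)
k(J) = -29077 (k(J) = 5 - 1*29082 = 5 - 29082 = -29077)
((28569 - 5999)*(-42351 + 32701))/k(305) = ((28569 - 5999)*(-42351 + 32701))/(-29077) = (22570*(-9650))*(-1/29077) = -217800500*(-1/29077) = 217800500/29077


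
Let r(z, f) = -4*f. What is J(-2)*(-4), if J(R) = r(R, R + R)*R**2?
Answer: -256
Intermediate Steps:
J(R) = -8*R**3 (J(R) = (-4*(R + R))*R**2 = (-8*R)*R**2 = -8*R**3)
J(-2)*(-4) = -8*(-2)**3*(-4) = -8*(-8)*(-4) = 64*(-4) = -256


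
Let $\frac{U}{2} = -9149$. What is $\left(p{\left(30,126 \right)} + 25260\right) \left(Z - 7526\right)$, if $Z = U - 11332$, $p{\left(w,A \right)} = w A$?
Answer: $-1079010240$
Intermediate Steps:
$U = -18298$ ($U = 2 \left(-9149\right) = -18298$)
$p{\left(w,A \right)} = A w$
$Z = -29630$ ($Z = -18298 - 11332 = -29630$)
$\left(p{\left(30,126 \right)} + 25260\right) \left(Z - 7526\right) = \left(126 \cdot 30 + 25260\right) \left(-29630 - 7526\right) = \left(3780 + 25260\right) \left(-37156\right) = 29040 \left(-37156\right) = -1079010240$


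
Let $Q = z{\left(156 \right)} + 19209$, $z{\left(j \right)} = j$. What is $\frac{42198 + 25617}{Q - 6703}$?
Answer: $\frac{67815}{12662} \approx 5.3558$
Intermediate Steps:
$Q = 19365$ ($Q = 156 + 19209 = 19365$)
$\frac{42198 + 25617}{Q - 6703} = \frac{42198 + 25617}{19365 - 6703} = \frac{67815}{12662}$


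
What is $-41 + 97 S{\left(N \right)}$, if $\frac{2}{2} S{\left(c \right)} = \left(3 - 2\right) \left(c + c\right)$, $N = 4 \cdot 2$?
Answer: $1511$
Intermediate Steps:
$N = 8$
$S{\left(c \right)} = 2 c$ ($S{\left(c \right)} = \left(3 - 2\right) \left(c + c\right) = 1 \cdot 2 c = 2 c$)
$-41 + 97 S{\left(N \right)} = -41 + 97 \cdot 2 \cdot 8 = -41 + 97 \cdot 16 = -41 + 1552 = 1511$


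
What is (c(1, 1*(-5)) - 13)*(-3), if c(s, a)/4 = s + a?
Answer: 87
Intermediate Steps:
c(s, a) = 4*a + 4*s (c(s, a) = 4*(s + a) = 4*(a + s) = 4*a + 4*s)
(c(1, 1*(-5)) - 13)*(-3) = ((4*(1*(-5)) + 4*1) - 13)*(-3) = ((4*(-5) + 4) - 13)*(-3) = ((-20 + 4) - 13)*(-3) = (-16 - 13)*(-3) = -29*(-3) = 87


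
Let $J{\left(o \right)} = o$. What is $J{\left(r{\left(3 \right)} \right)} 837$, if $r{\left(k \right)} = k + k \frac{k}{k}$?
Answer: $5022$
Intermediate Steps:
$r{\left(k \right)} = 2 k$ ($r{\left(k \right)} = k + k 1 = k + k = 2 k$)
$J{\left(r{\left(3 \right)} \right)} 837 = 2 \cdot 3 \cdot 837 = 6 \cdot 837 = 5022$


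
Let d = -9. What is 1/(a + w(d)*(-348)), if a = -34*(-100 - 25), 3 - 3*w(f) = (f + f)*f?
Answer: 1/22694 ≈ 4.4064e-5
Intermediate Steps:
w(f) = 1 - 2*f²/3 (w(f) = 1 - (f + f)*f/3 = 1 - 2*f*f/3 = 1 - 2*f²/3)
a = 4250 (a = -34*(-125) = 4250)
1/(a + w(d)*(-348)) = 1/(4250 + (1 - ⅔*(-9)²)*(-348)) = 1/(4250 + (1 - ⅔*81)*(-348)) = 1/(4250 + (1 - 54)*(-348)) = 1/(4250 - 53*(-348)) = 1/(4250 + 18444) = 1/22694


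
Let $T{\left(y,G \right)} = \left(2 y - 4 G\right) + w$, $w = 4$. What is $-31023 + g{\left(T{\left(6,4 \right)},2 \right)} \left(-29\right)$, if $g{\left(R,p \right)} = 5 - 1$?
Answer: $-31139$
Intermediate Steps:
$T{\left(y,G \right)} = 4 - 4 G + 2 y$ ($T{\left(y,G \right)} = \left(2 y - 4 G\right) + 4 = \left(- 4 G + 2 y\right) + 4 = 4 - 4 G + 2 y$)
$g{\left(R,p \right)} = 4$
$-31023 + g{\left(T{\left(6,4 \right)},2 \right)} \left(-29\right) = -31023 + 4 \left(-29\right) = -31023 - 116 = -31139$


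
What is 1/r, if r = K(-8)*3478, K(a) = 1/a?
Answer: -4/1739 ≈ -0.0023002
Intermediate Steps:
r = -1739/4 (r = 3478/(-8) = -⅛*3478 = -1739/4 ≈ -434.75)
1/r = 1/(-1739/4) = -4/1739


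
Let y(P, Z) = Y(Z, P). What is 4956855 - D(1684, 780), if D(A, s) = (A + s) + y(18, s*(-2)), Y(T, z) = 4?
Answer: 4954387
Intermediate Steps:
y(P, Z) = 4
D(A, s) = 4 + A + s (D(A, s) = (A + s) + 4 = 4 + A + s)
4956855 - D(1684, 780) = 4956855 - (4 + 1684 + 780) = 4956855 - 1*2468 = 4956855 - 2468 = 4954387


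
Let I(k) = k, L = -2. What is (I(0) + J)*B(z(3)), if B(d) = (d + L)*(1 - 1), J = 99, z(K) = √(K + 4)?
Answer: 0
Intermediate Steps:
z(K) = √(4 + K)
B(d) = 0 (B(d) = (d - 2)*(1 - 1) = (-2 + d)*0 = 0)
(I(0) + J)*B(z(3)) = (0 + 99)*0 = 99*0 = 0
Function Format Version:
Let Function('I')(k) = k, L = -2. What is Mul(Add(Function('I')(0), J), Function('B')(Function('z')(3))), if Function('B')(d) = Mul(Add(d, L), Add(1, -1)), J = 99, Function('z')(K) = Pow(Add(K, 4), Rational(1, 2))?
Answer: 0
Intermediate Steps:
Function('z')(K) = Pow(Add(4, K), Rational(1, 2))
Function('B')(d) = 0 (Function('B')(d) = Mul(Add(d, -2), Add(1, -1)) = Mul(Add(-2, d), 0) = 0)
Mul(Add(Function('I')(0), J), Function('B')(Function('z')(3))) = Mul(Add(0, 99), 0) = Mul(99, 0) = 0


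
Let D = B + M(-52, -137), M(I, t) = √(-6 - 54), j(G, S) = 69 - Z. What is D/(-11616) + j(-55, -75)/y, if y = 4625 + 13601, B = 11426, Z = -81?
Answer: -51626969/52928304 - I*√15/5808 ≈ -0.97541 - 0.00066684*I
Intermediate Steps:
j(G, S) = 150 (j(G, S) = 69 - 1*(-81) = 69 + 81 = 150)
M(I, t) = 2*I*√15 (M(I, t) = √(-60) = 2*I*√15)
y = 18226
D = 11426 + 2*I*√15 ≈ 11426.0 + 7.746*I
D/(-11616) + j(-55, -75)/y = (11426 + 2*I*√15)/(-11616) + 150/18226 = (11426 + 2*I*√15)*(-1/11616) + 150*(1/18226) = (-5713/5808 - I*√15/5808) + 75/9113 = -51626969/52928304 - I*√15/5808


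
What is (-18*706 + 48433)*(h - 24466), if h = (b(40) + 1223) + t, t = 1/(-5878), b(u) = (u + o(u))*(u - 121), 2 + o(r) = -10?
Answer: -5357094467775/5878 ≈ -9.1138e+8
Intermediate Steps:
o(r) = -12 (o(r) = -2 - 10 = -12)
b(u) = (-121 + u)*(-12 + u) (b(u) = (u - 12)*(u - 121) = (-12 + u)*(-121 + u) = (-121 + u)*(-12 + u))
t = -1/5878 ≈ -0.00017013
h = -6142511/5878 (h = ((1452 + 40² - 133*40) + 1223) - 1/5878 = ((1452 + 1600 - 5320) + 1223) - 1/5878 = (-2268 + 1223) - 1/5878 = -1045 - 1/5878 = -6142511/5878 ≈ -1045.0)
(-18*706 + 48433)*(h - 24466) = (-18*706 + 48433)*(-6142511/5878 - 24466) = (-12708 + 48433)*(-149953659/5878) = 35725*(-149953659/5878) = -5357094467775/5878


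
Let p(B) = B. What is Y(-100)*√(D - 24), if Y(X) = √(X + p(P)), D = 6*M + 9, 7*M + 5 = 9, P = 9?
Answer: -9*√13 ≈ -32.450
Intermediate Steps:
M = 4/7 (M = -5/7 + (⅐)*9 = -5/7 + 9/7 = 4/7 ≈ 0.57143)
D = 87/7 (D = 6*(4/7) + 9 = 24/7 + 9 = 87/7 ≈ 12.429)
Y(X) = √(9 + X) (Y(X) = √(X + 9) = √(9 + X))
Y(-100)*√(D - 24) = √(9 - 100)*√(87/7 - 24) = √(-91)*√(-81/7) = (I*√91)*(9*I*√7/7) = -9*√13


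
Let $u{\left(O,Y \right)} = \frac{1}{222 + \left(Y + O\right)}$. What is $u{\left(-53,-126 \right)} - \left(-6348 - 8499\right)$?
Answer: $\frac{638422}{43} \approx 14847.0$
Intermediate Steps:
$u{\left(O,Y \right)} = \frac{1}{222 + O + Y}$ ($u{\left(O,Y \right)} = \frac{1}{222 + \left(O + Y\right)} = \frac{1}{222 + O + Y}$)
$u{\left(-53,-126 \right)} - \left(-6348 - 8499\right) = \frac{1}{222 - 53 - 126} - \left(-6348 - 8499\right) = \frac{1}{43} - -14847 = \frac{1}{43} + 14847 = \frac{638422}{43}$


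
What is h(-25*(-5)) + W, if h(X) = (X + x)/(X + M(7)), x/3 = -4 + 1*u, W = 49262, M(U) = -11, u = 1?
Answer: 2807992/57 ≈ 49263.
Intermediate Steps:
x = -9 (x = 3*(-4 + 1*1) = 3*(-4 + 1) = 3*(-3) = -9)
h(X) = (-9 + X)/(-11 + X) (h(X) = (X - 9)/(X - 11) = (-9 + X)/(-11 + X))
h(-25*(-5)) + W = (-9 - 25*(-5))/(-11 - 25*(-5)) + 49262 = (-9 + 125)/(-11 + 125) + 49262 = 116/114 + 49262 = (1/114)*116 + 49262 = 58/57 + 49262 = 2807992/57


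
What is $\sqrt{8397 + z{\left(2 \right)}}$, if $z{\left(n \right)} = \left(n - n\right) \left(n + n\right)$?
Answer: $3 \sqrt{933} \approx 91.635$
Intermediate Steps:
$z{\left(n \right)} = 0$ ($z{\left(n \right)} = 0 \cdot 2 n = 0$)
$\sqrt{8397 + z{\left(2 \right)}} = \sqrt{8397 + 0} = \sqrt{8397} = 3 \sqrt{933}$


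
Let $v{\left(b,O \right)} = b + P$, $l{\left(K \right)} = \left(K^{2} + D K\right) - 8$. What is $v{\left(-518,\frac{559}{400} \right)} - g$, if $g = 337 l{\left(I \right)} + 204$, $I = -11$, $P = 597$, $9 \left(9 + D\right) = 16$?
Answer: $- \frac{584809}{9} \approx -64979.0$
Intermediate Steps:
$D = - \frac{65}{9}$ ($D = -9 + \frac{1}{9} \cdot 16 = -9 + \frac{16}{9} = - \frac{65}{9} \approx -7.2222$)
$l{\left(K \right)} = -8 + K^{2} - \frac{65 K}{9}$ ($l{\left(K \right)} = \left(K^{2} - \frac{65 K}{9}\right) - 8 = -8 + K^{2} - \frac{65 K}{9}$)
$v{\left(b,O \right)} = 597 + b$ ($v{\left(b,O \right)} = b + 597 = 597 + b$)
$g = \frac{585520}{9}$ ($g = 337 \left(-8 + \left(-11\right)^{2} - - \frac{715}{9}\right) + 204 = 337 \left(-8 + 121 + \frac{715}{9}\right) + 204 = 337 \cdot \frac{1732}{9} + 204 = \frac{583684}{9} + 204 = \frac{585520}{9} \approx 65058.0$)
$v{\left(-518,\frac{559}{400} \right)} - g = \left(597 - 518\right) - \frac{585520}{9} = 79 - \frac{585520}{9} = - \frac{584809}{9}$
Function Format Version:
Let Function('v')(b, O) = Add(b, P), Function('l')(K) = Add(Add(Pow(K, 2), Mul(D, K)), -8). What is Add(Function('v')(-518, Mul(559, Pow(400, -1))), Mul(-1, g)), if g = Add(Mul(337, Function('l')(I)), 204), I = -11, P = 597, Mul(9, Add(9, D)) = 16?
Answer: Rational(-584809, 9) ≈ -64979.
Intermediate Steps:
D = Rational(-65, 9) (D = Add(-9, Mul(Rational(1, 9), 16)) = Add(-9, Rational(16, 9)) = Rational(-65, 9) ≈ -7.2222)
Function('l')(K) = Add(-8, Pow(K, 2), Mul(Rational(-65, 9), K)) (Function('l')(K) = Add(Add(Pow(K, 2), Mul(Rational(-65, 9), K)), -8) = Add(-8, Pow(K, 2), Mul(Rational(-65, 9), K)))
Function('v')(b, O) = Add(597, b) (Function('v')(b, O) = Add(b, 597) = Add(597, b))
g = Rational(585520, 9) (g = Add(Mul(337, Add(-8, Pow(-11, 2), Mul(Rational(-65, 9), -11))), 204) = Add(Mul(337, Add(-8, 121, Rational(715, 9))), 204) = Add(Mul(337, Rational(1732, 9)), 204) = Add(Rational(583684, 9), 204) = Rational(585520, 9) ≈ 65058.)
Add(Function('v')(-518, Mul(559, Pow(400, -1))), Mul(-1, g)) = Add(Add(597, -518), Mul(-1, Rational(585520, 9))) = Add(79, Rational(-585520, 9)) = Rational(-584809, 9)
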